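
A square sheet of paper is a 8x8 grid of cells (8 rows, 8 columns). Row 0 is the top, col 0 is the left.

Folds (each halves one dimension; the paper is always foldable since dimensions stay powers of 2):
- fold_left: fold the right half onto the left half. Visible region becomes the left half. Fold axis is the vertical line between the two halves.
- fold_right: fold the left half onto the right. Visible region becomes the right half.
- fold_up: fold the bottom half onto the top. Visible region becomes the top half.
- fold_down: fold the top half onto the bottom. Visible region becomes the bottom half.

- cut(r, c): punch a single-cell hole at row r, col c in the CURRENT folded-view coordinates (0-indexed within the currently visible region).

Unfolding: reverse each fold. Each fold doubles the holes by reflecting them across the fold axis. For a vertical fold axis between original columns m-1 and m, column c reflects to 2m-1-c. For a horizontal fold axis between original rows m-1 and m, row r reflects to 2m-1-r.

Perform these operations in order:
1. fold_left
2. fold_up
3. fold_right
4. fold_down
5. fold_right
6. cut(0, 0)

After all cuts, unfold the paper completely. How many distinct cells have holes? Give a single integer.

Op 1 fold_left: fold axis v@4; visible region now rows[0,8) x cols[0,4) = 8x4
Op 2 fold_up: fold axis h@4; visible region now rows[0,4) x cols[0,4) = 4x4
Op 3 fold_right: fold axis v@2; visible region now rows[0,4) x cols[2,4) = 4x2
Op 4 fold_down: fold axis h@2; visible region now rows[2,4) x cols[2,4) = 2x2
Op 5 fold_right: fold axis v@3; visible region now rows[2,4) x cols[3,4) = 2x1
Op 6 cut(0, 0): punch at orig (2,3); cuts so far [(2, 3)]; region rows[2,4) x cols[3,4) = 2x1
Unfold 1 (reflect across v@3): 2 holes -> [(2, 2), (2, 3)]
Unfold 2 (reflect across h@2): 4 holes -> [(1, 2), (1, 3), (2, 2), (2, 3)]
Unfold 3 (reflect across v@2): 8 holes -> [(1, 0), (1, 1), (1, 2), (1, 3), (2, 0), (2, 1), (2, 2), (2, 3)]
Unfold 4 (reflect across h@4): 16 holes -> [(1, 0), (1, 1), (1, 2), (1, 3), (2, 0), (2, 1), (2, 2), (2, 3), (5, 0), (5, 1), (5, 2), (5, 3), (6, 0), (6, 1), (6, 2), (6, 3)]
Unfold 5 (reflect across v@4): 32 holes -> [(1, 0), (1, 1), (1, 2), (1, 3), (1, 4), (1, 5), (1, 6), (1, 7), (2, 0), (2, 1), (2, 2), (2, 3), (2, 4), (2, 5), (2, 6), (2, 7), (5, 0), (5, 1), (5, 2), (5, 3), (5, 4), (5, 5), (5, 6), (5, 7), (6, 0), (6, 1), (6, 2), (6, 3), (6, 4), (6, 5), (6, 6), (6, 7)]

Answer: 32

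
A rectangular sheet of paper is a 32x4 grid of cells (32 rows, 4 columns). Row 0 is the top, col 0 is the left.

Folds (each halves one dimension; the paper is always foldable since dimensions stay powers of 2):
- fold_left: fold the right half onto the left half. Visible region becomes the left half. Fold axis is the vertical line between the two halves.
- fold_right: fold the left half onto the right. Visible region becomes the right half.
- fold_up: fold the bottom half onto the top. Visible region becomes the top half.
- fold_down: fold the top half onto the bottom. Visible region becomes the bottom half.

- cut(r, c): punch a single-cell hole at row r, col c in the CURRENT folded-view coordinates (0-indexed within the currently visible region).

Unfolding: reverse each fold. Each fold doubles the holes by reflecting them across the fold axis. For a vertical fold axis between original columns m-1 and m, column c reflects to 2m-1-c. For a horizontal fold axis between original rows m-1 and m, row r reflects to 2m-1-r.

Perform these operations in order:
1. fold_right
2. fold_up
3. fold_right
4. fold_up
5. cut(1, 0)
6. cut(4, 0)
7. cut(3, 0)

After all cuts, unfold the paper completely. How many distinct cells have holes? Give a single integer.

Answer: 48

Derivation:
Op 1 fold_right: fold axis v@2; visible region now rows[0,32) x cols[2,4) = 32x2
Op 2 fold_up: fold axis h@16; visible region now rows[0,16) x cols[2,4) = 16x2
Op 3 fold_right: fold axis v@3; visible region now rows[0,16) x cols[3,4) = 16x1
Op 4 fold_up: fold axis h@8; visible region now rows[0,8) x cols[3,4) = 8x1
Op 5 cut(1, 0): punch at orig (1,3); cuts so far [(1, 3)]; region rows[0,8) x cols[3,4) = 8x1
Op 6 cut(4, 0): punch at orig (4,3); cuts so far [(1, 3), (4, 3)]; region rows[0,8) x cols[3,4) = 8x1
Op 7 cut(3, 0): punch at orig (3,3); cuts so far [(1, 3), (3, 3), (4, 3)]; region rows[0,8) x cols[3,4) = 8x1
Unfold 1 (reflect across h@8): 6 holes -> [(1, 3), (3, 3), (4, 3), (11, 3), (12, 3), (14, 3)]
Unfold 2 (reflect across v@3): 12 holes -> [(1, 2), (1, 3), (3, 2), (3, 3), (4, 2), (4, 3), (11, 2), (11, 3), (12, 2), (12, 3), (14, 2), (14, 3)]
Unfold 3 (reflect across h@16): 24 holes -> [(1, 2), (1, 3), (3, 2), (3, 3), (4, 2), (4, 3), (11, 2), (11, 3), (12, 2), (12, 3), (14, 2), (14, 3), (17, 2), (17, 3), (19, 2), (19, 3), (20, 2), (20, 3), (27, 2), (27, 3), (28, 2), (28, 3), (30, 2), (30, 3)]
Unfold 4 (reflect across v@2): 48 holes -> [(1, 0), (1, 1), (1, 2), (1, 3), (3, 0), (3, 1), (3, 2), (3, 3), (4, 0), (4, 1), (4, 2), (4, 3), (11, 0), (11, 1), (11, 2), (11, 3), (12, 0), (12, 1), (12, 2), (12, 3), (14, 0), (14, 1), (14, 2), (14, 3), (17, 0), (17, 1), (17, 2), (17, 3), (19, 0), (19, 1), (19, 2), (19, 3), (20, 0), (20, 1), (20, 2), (20, 3), (27, 0), (27, 1), (27, 2), (27, 3), (28, 0), (28, 1), (28, 2), (28, 3), (30, 0), (30, 1), (30, 2), (30, 3)]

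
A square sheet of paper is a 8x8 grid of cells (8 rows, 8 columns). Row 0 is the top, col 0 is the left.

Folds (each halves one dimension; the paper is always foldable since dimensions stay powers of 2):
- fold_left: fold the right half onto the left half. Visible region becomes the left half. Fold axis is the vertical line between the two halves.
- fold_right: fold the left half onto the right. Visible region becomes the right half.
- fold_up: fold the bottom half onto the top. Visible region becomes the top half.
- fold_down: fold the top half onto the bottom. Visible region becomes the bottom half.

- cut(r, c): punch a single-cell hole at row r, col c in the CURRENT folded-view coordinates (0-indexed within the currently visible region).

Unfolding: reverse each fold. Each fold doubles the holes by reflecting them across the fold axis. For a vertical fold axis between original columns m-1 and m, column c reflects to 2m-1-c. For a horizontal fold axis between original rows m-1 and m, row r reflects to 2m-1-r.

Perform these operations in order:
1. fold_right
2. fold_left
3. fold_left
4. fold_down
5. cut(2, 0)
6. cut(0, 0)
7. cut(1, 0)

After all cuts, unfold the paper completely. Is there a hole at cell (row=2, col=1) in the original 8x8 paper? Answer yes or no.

Answer: yes

Derivation:
Op 1 fold_right: fold axis v@4; visible region now rows[0,8) x cols[4,8) = 8x4
Op 2 fold_left: fold axis v@6; visible region now rows[0,8) x cols[4,6) = 8x2
Op 3 fold_left: fold axis v@5; visible region now rows[0,8) x cols[4,5) = 8x1
Op 4 fold_down: fold axis h@4; visible region now rows[4,8) x cols[4,5) = 4x1
Op 5 cut(2, 0): punch at orig (6,4); cuts so far [(6, 4)]; region rows[4,8) x cols[4,5) = 4x1
Op 6 cut(0, 0): punch at orig (4,4); cuts so far [(4, 4), (6, 4)]; region rows[4,8) x cols[4,5) = 4x1
Op 7 cut(1, 0): punch at orig (5,4); cuts so far [(4, 4), (5, 4), (6, 4)]; region rows[4,8) x cols[4,5) = 4x1
Unfold 1 (reflect across h@4): 6 holes -> [(1, 4), (2, 4), (3, 4), (4, 4), (5, 4), (6, 4)]
Unfold 2 (reflect across v@5): 12 holes -> [(1, 4), (1, 5), (2, 4), (2, 5), (3, 4), (3, 5), (4, 4), (4, 5), (5, 4), (5, 5), (6, 4), (6, 5)]
Unfold 3 (reflect across v@6): 24 holes -> [(1, 4), (1, 5), (1, 6), (1, 7), (2, 4), (2, 5), (2, 6), (2, 7), (3, 4), (3, 5), (3, 6), (3, 7), (4, 4), (4, 5), (4, 6), (4, 7), (5, 4), (5, 5), (5, 6), (5, 7), (6, 4), (6, 5), (6, 6), (6, 7)]
Unfold 4 (reflect across v@4): 48 holes -> [(1, 0), (1, 1), (1, 2), (1, 3), (1, 4), (1, 5), (1, 6), (1, 7), (2, 0), (2, 1), (2, 2), (2, 3), (2, 4), (2, 5), (2, 6), (2, 7), (3, 0), (3, 1), (3, 2), (3, 3), (3, 4), (3, 5), (3, 6), (3, 7), (4, 0), (4, 1), (4, 2), (4, 3), (4, 4), (4, 5), (4, 6), (4, 7), (5, 0), (5, 1), (5, 2), (5, 3), (5, 4), (5, 5), (5, 6), (5, 7), (6, 0), (6, 1), (6, 2), (6, 3), (6, 4), (6, 5), (6, 6), (6, 7)]
Holes: [(1, 0), (1, 1), (1, 2), (1, 3), (1, 4), (1, 5), (1, 6), (1, 7), (2, 0), (2, 1), (2, 2), (2, 3), (2, 4), (2, 5), (2, 6), (2, 7), (3, 0), (3, 1), (3, 2), (3, 3), (3, 4), (3, 5), (3, 6), (3, 7), (4, 0), (4, 1), (4, 2), (4, 3), (4, 4), (4, 5), (4, 6), (4, 7), (5, 0), (5, 1), (5, 2), (5, 3), (5, 4), (5, 5), (5, 6), (5, 7), (6, 0), (6, 1), (6, 2), (6, 3), (6, 4), (6, 5), (6, 6), (6, 7)]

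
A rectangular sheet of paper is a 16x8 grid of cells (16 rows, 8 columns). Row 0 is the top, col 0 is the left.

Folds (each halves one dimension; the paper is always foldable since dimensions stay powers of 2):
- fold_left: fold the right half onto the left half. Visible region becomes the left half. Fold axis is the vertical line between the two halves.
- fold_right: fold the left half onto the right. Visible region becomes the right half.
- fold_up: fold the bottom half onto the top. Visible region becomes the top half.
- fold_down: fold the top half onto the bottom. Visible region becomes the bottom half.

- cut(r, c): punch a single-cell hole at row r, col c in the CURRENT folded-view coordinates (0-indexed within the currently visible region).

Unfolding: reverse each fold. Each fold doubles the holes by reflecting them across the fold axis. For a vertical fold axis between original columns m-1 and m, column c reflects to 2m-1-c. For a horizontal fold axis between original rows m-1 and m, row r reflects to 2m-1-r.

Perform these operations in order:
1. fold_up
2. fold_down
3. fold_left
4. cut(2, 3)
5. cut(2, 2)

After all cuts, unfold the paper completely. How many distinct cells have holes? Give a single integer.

Answer: 16

Derivation:
Op 1 fold_up: fold axis h@8; visible region now rows[0,8) x cols[0,8) = 8x8
Op 2 fold_down: fold axis h@4; visible region now rows[4,8) x cols[0,8) = 4x8
Op 3 fold_left: fold axis v@4; visible region now rows[4,8) x cols[0,4) = 4x4
Op 4 cut(2, 3): punch at orig (6,3); cuts so far [(6, 3)]; region rows[4,8) x cols[0,4) = 4x4
Op 5 cut(2, 2): punch at orig (6,2); cuts so far [(6, 2), (6, 3)]; region rows[4,8) x cols[0,4) = 4x4
Unfold 1 (reflect across v@4): 4 holes -> [(6, 2), (6, 3), (6, 4), (6, 5)]
Unfold 2 (reflect across h@4): 8 holes -> [(1, 2), (1, 3), (1, 4), (1, 5), (6, 2), (6, 3), (6, 4), (6, 5)]
Unfold 3 (reflect across h@8): 16 holes -> [(1, 2), (1, 3), (1, 4), (1, 5), (6, 2), (6, 3), (6, 4), (6, 5), (9, 2), (9, 3), (9, 4), (9, 5), (14, 2), (14, 3), (14, 4), (14, 5)]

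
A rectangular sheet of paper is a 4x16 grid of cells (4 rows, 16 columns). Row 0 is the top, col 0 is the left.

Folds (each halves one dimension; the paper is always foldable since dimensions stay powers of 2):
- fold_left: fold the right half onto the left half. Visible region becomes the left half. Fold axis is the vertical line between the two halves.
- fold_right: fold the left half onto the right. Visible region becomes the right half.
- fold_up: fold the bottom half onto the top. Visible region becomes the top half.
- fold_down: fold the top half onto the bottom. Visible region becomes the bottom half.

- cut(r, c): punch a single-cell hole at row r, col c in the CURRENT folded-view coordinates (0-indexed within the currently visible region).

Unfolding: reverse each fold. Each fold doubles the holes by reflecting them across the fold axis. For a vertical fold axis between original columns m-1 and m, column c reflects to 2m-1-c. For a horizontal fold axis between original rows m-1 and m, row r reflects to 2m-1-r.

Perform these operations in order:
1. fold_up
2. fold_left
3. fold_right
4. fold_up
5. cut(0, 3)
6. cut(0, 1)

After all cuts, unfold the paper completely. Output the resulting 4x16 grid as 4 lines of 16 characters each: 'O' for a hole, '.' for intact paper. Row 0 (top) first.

Answer: O.O..O.OO.O..O.O
O.O..O.OO.O..O.O
O.O..O.OO.O..O.O
O.O..O.OO.O..O.O

Derivation:
Op 1 fold_up: fold axis h@2; visible region now rows[0,2) x cols[0,16) = 2x16
Op 2 fold_left: fold axis v@8; visible region now rows[0,2) x cols[0,8) = 2x8
Op 3 fold_right: fold axis v@4; visible region now rows[0,2) x cols[4,8) = 2x4
Op 4 fold_up: fold axis h@1; visible region now rows[0,1) x cols[4,8) = 1x4
Op 5 cut(0, 3): punch at orig (0,7); cuts so far [(0, 7)]; region rows[0,1) x cols[4,8) = 1x4
Op 6 cut(0, 1): punch at orig (0,5); cuts so far [(0, 5), (0, 7)]; region rows[0,1) x cols[4,8) = 1x4
Unfold 1 (reflect across h@1): 4 holes -> [(0, 5), (0, 7), (1, 5), (1, 7)]
Unfold 2 (reflect across v@4): 8 holes -> [(0, 0), (0, 2), (0, 5), (0, 7), (1, 0), (1, 2), (1, 5), (1, 7)]
Unfold 3 (reflect across v@8): 16 holes -> [(0, 0), (0, 2), (0, 5), (0, 7), (0, 8), (0, 10), (0, 13), (0, 15), (1, 0), (1, 2), (1, 5), (1, 7), (1, 8), (1, 10), (1, 13), (1, 15)]
Unfold 4 (reflect across h@2): 32 holes -> [(0, 0), (0, 2), (0, 5), (0, 7), (0, 8), (0, 10), (0, 13), (0, 15), (1, 0), (1, 2), (1, 5), (1, 7), (1, 8), (1, 10), (1, 13), (1, 15), (2, 0), (2, 2), (2, 5), (2, 7), (2, 8), (2, 10), (2, 13), (2, 15), (3, 0), (3, 2), (3, 5), (3, 7), (3, 8), (3, 10), (3, 13), (3, 15)]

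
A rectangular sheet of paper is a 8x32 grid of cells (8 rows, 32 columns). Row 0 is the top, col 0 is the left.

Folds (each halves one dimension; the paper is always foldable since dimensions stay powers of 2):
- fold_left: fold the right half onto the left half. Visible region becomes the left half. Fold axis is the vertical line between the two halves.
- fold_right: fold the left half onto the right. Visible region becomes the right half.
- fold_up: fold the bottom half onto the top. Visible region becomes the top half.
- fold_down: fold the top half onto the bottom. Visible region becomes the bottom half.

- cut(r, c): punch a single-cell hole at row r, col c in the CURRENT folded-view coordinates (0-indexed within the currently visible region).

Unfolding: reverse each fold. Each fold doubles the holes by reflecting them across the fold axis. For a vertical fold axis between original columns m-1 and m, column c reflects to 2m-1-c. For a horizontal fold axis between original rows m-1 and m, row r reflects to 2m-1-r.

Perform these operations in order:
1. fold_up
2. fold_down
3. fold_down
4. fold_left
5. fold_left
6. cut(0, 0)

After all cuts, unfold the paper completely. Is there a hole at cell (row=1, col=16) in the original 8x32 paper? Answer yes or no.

Answer: yes

Derivation:
Op 1 fold_up: fold axis h@4; visible region now rows[0,4) x cols[0,32) = 4x32
Op 2 fold_down: fold axis h@2; visible region now rows[2,4) x cols[0,32) = 2x32
Op 3 fold_down: fold axis h@3; visible region now rows[3,4) x cols[0,32) = 1x32
Op 4 fold_left: fold axis v@16; visible region now rows[3,4) x cols[0,16) = 1x16
Op 5 fold_left: fold axis v@8; visible region now rows[3,4) x cols[0,8) = 1x8
Op 6 cut(0, 0): punch at orig (3,0); cuts so far [(3, 0)]; region rows[3,4) x cols[0,8) = 1x8
Unfold 1 (reflect across v@8): 2 holes -> [(3, 0), (3, 15)]
Unfold 2 (reflect across v@16): 4 holes -> [(3, 0), (3, 15), (3, 16), (3, 31)]
Unfold 3 (reflect across h@3): 8 holes -> [(2, 0), (2, 15), (2, 16), (2, 31), (3, 0), (3, 15), (3, 16), (3, 31)]
Unfold 4 (reflect across h@2): 16 holes -> [(0, 0), (0, 15), (0, 16), (0, 31), (1, 0), (1, 15), (1, 16), (1, 31), (2, 0), (2, 15), (2, 16), (2, 31), (3, 0), (3, 15), (3, 16), (3, 31)]
Unfold 5 (reflect across h@4): 32 holes -> [(0, 0), (0, 15), (0, 16), (0, 31), (1, 0), (1, 15), (1, 16), (1, 31), (2, 0), (2, 15), (2, 16), (2, 31), (3, 0), (3, 15), (3, 16), (3, 31), (4, 0), (4, 15), (4, 16), (4, 31), (5, 0), (5, 15), (5, 16), (5, 31), (6, 0), (6, 15), (6, 16), (6, 31), (7, 0), (7, 15), (7, 16), (7, 31)]
Holes: [(0, 0), (0, 15), (0, 16), (0, 31), (1, 0), (1, 15), (1, 16), (1, 31), (2, 0), (2, 15), (2, 16), (2, 31), (3, 0), (3, 15), (3, 16), (3, 31), (4, 0), (4, 15), (4, 16), (4, 31), (5, 0), (5, 15), (5, 16), (5, 31), (6, 0), (6, 15), (6, 16), (6, 31), (7, 0), (7, 15), (7, 16), (7, 31)]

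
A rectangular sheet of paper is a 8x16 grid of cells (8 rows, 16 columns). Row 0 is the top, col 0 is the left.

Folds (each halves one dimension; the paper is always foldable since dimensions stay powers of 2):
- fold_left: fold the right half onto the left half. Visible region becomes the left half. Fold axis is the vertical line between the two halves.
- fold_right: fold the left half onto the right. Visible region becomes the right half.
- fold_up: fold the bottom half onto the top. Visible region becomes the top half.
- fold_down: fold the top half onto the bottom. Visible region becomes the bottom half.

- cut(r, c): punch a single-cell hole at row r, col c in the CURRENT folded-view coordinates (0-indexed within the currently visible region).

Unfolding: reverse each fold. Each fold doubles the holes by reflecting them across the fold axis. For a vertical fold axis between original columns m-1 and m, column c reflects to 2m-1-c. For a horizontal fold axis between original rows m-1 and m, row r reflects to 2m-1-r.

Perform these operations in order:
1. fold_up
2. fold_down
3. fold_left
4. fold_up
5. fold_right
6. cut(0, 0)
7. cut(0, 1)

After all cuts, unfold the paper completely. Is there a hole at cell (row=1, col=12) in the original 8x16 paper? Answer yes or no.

Answer: yes

Derivation:
Op 1 fold_up: fold axis h@4; visible region now rows[0,4) x cols[0,16) = 4x16
Op 2 fold_down: fold axis h@2; visible region now rows[2,4) x cols[0,16) = 2x16
Op 3 fold_left: fold axis v@8; visible region now rows[2,4) x cols[0,8) = 2x8
Op 4 fold_up: fold axis h@3; visible region now rows[2,3) x cols[0,8) = 1x8
Op 5 fold_right: fold axis v@4; visible region now rows[2,3) x cols[4,8) = 1x4
Op 6 cut(0, 0): punch at orig (2,4); cuts so far [(2, 4)]; region rows[2,3) x cols[4,8) = 1x4
Op 7 cut(0, 1): punch at orig (2,5); cuts so far [(2, 4), (2, 5)]; region rows[2,3) x cols[4,8) = 1x4
Unfold 1 (reflect across v@4): 4 holes -> [(2, 2), (2, 3), (2, 4), (2, 5)]
Unfold 2 (reflect across h@3): 8 holes -> [(2, 2), (2, 3), (2, 4), (2, 5), (3, 2), (3, 3), (3, 4), (3, 5)]
Unfold 3 (reflect across v@8): 16 holes -> [(2, 2), (2, 3), (2, 4), (2, 5), (2, 10), (2, 11), (2, 12), (2, 13), (3, 2), (3, 3), (3, 4), (3, 5), (3, 10), (3, 11), (3, 12), (3, 13)]
Unfold 4 (reflect across h@2): 32 holes -> [(0, 2), (0, 3), (0, 4), (0, 5), (0, 10), (0, 11), (0, 12), (0, 13), (1, 2), (1, 3), (1, 4), (1, 5), (1, 10), (1, 11), (1, 12), (1, 13), (2, 2), (2, 3), (2, 4), (2, 5), (2, 10), (2, 11), (2, 12), (2, 13), (3, 2), (3, 3), (3, 4), (3, 5), (3, 10), (3, 11), (3, 12), (3, 13)]
Unfold 5 (reflect across h@4): 64 holes -> [(0, 2), (0, 3), (0, 4), (0, 5), (0, 10), (0, 11), (0, 12), (0, 13), (1, 2), (1, 3), (1, 4), (1, 5), (1, 10), (1, 11), (1, 12), (1, 13), (2, 2), (2, 3), (2, 4), (2, 5), (2, 10), (2, 11), (2, 12), (2, 13), (3, 2), (3, 3), (3, 4), (3, 5), (3, 10), (3, 11), (3, 12), (3, 13), (4, 2), (4, 3), (4, 4), (4, 5), (4, 10), (4, 11), (4, 12), (4, 13), (5, 2), (5, 3), (5, 4), (5, 5), (5, 10), (5, 11), (5, 12), (5, 13), (6, 2), (6, 3), (6, 4), (6, 5), (6, 10), (6, 11), (6, 12), (6, 13), (7, 2), (7, 3), (7, 4), (7, 5), (7, 10), (7, 11), (7, 12), (7, 13)]
Holes: [(0, 2), (0, 3), (0, 4), (0, 5), (0, 10), (0, 11), (0, 12), (0, 13), (1, 2), (1, 3), (1, 4), (1, 5), (1, 10), (1, 11), (1, 12), (1, 13), (2, 2), (2, 3), (2, 4), (2, 5), (2, 10), (2, 11), (2, 12), (2, 13), (3, 2), (3, 3), (3, 4), (3, 5), (3, 10), (3, 11), (3, 12), (3, 13), (4, 2), (4, 3), (4, 4), (4, 5), (4, 10), (4, 11), (4, 12), (4, 13), (5, 2), (5, 3), (5, 4), (5, 5), (5, 10), (5, 11), (5, 12), (5, 13), (6, 2), (6, 3), (6, 4), (6, 5), (6, 10), (6, 11), (6, 12), (6, 13), (7, 2), (7, 3), (7, 4), (7, 5), (7, 10), (7, 11), (7, 12), (7, 13)]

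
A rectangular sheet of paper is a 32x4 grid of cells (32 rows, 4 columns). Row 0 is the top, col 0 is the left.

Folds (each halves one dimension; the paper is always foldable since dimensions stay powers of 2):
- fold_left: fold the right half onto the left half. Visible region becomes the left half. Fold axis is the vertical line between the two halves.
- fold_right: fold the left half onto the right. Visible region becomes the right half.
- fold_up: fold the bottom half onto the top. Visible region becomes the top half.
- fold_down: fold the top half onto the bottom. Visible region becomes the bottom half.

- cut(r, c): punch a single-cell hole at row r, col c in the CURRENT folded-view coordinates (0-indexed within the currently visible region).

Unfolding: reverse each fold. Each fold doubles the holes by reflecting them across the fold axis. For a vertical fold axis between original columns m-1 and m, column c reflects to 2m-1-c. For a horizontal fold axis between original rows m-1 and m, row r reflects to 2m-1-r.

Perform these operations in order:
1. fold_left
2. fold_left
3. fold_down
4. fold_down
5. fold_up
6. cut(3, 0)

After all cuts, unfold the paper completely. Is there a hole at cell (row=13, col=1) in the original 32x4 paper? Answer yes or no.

Op 1 fold_left: fold axis v@2; visible region now rows[0,32) x cols[0,2) = 32x2
Op 2 fold_left: fold axis v@1; visible region now rows[0,32) x cols[0,1) = 32x1
Op 3 fold_down: fold axis h@16; visible region now rows[16,32) x cols[0,1) = 16x1
Op 4 fold_down: fold axis h@24; visible region now rows[24,32) x cols[0,1) = 8x1
Op 5 fold_up: fold axis h@28; visible region now rows[24,28) x cols[0,1) = 4x1
Op 6 cut(3, 0): punch at orig (27,0); cuts so far [(27, 0)]; region rows[24,28) x cols[0,1) = 4x1
Unfold 1 (reflect across h@28): 2 holes -> [(27, 0), (28, 0)]
Unfold 2 (reflect across h@24): 4 holes -> [(19, 0), (20, 0), (27, 0), (28, 0)]
Unfold 3 (reflect across h@16): 8 holes -> [(3, 0), (4, 0), (11, 0), (12, 0), (19, 0), (20, 0), (27, 0), (28, 0)]
Unfold 4 (reflect across v@1): 16 holes -> [(3, 0), (3, 1), (4, 0), (4, 1), (11, 0), (11, 1), (12, 0), (12, 1), (19, 0), (19, 1), (20, 0), (20, 1), (27, 0), (27, 1), (28, 0), (28, 1)]
Unfold 5 (reflect across v@2): 32 holes -> [(3, 0), (3, 1), (3, 2), (3, 3), (4, 0), (4, 1), (4, 2), (4, 3), (11, 0), (11, 1), (11, 2), (11, 3), (12, 0), (12, 1), (12, 2), (12, 3), (19, 0), (19, 1), (19, 2), (19, 3), (20, 0), (20, 1), (20, 2), (20, 3), (27, 0), (27, 1), (27, 2), (27, 3), (28, 0), (28, 1), (28, 2), (28, 3)]
Holes: [(3, 0), (3, 1), (3, 2), (3, 3), (4, 0), (4, 1), (4, 2), (4, 3), (11, 0), (11, 1), (11, 2), (11, 3), (12, 0), (12, 1), (12, 2), (12, 3), (19, 0), (19, 1), (19, 2), (19, 3), (20, 0), (20, 1), (20, 2), (20, 3), (27, 0), (27, 1), (27, 2), (27, 3), (28, 0), (28, 1), (28, 2), (28, 3)]

Answer: no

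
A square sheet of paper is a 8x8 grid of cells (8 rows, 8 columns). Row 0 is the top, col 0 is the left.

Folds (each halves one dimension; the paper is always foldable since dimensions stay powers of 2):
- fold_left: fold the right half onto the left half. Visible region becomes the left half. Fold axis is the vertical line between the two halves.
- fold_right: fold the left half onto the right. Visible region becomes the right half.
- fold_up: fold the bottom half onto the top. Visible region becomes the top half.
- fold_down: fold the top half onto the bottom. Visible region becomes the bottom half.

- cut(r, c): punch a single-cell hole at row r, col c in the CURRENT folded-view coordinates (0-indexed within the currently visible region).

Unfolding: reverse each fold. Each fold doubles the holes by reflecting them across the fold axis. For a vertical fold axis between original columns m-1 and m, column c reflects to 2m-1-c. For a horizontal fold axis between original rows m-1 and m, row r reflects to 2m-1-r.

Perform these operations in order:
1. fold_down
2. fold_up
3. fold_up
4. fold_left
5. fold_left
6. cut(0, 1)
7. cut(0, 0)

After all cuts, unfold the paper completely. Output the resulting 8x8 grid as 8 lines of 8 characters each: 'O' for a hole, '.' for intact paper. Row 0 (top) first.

Op 1 fold_down: fold axis h@4; visible region now rows[4,8) x cols[0,8) = 4x8
Op 2 fold_up: fold axis h@6; visible region now rows[4,6) x cols[0,8) = 2x8
Op 3 fold_up: fold axis h@5; visible region now rows[4,5) x cols[0,8) = 1x8
Op 4 fold_left: fold axis v@4; visible region now rows[4,5) x cols[0,4) = 1x4
Op 5 fold_left: fold axis v@2; visible region now rows[4,5) x cols[0,2) = 1x2
Op 6 cut(0, 1): punch at orig (4,1); cuts so far [(4, 1)]; region rows[4,5) x cols[0,2) = 1x2
Op 7 cut(0, 0): punch at orig (4,0); cuts so far [(4, 0), (4, 1)]; region rows[4,5) x cols[0,2) = 1x2
Unfold 1 (reflect across v@2): 4 holes -> [(4, 0), (4, 1), (4, 2), (4, 3)]
Unfold 2 (reflect across v@4): 8 holes -> [(4, 0), (4, 1), (4, 2), (4, 3), (4, 4), (4, 5), (4, 6), (4, 7)]
Unfold 3 (reflect across h@5): 16 holes -> [(4, 0), (4, 1), (4, 2), (4, 3), (4, 4), (4, 5), (4, 6), (4, 7), (5, 0), (5, 1), (5, 2), (5, 3), (5, 4), (5, 5), (5, 6), (5, 7)]
Unfold 4 (reflect across h@6): 32 holes -> [(4, 0), (4, 1), (4, 2), (4, 3), (4, 4), (4, 5), (4, 6), (4, 7), (5, 0), (5, 1), (5, 2), (5, 3), (5, 4), (5, 5), (5, 6), (5, 7), (6, 0), (6, 1), (6, 2), (6, 3), (6, 4), (6, 5), (6, 6), (6, 7), (7, 0), (7, 1), (7, 2), (7, 3), (7, 4), (7, 5), (7, 6), (7, 7)]
Unfold 5 (reflect across h@4): 64 holes -> [(0, 0), (0, 1), (0, 2), (0, 3), (0, 4), (0, 5), (0, 6), (0, 7), (1, 0), (1, 1), (1, 2), (1, 3), (1, 4), (1, 5), (1, 6), (1, 7), (2, 0), (2, 1), (2, 2), (2, 3), (2, 4), (2, 5), (2, 6), (2, 7), (3, 0), (3, 1), (3, 2), (3, 3), (3, 4), (3, 5), (3, 6), (3, 7), (4, 0), (4, 1), (4, 2), (4, 3), (4, 4), (4, 5), (4, 6), (4, 7), (5, 0), (5, 1), (5, 2), (5, 3), (5, 4), (5, 5), (5, 6), (5, 7), (6, 0), (6, 1), (6, 2), (6, 3), (6, 4), (6, 5), (6, 6), (6, 7), (7, 0), (7, 1), (7, 2), (7, 3), (7, 4), (7, 5), (7, 6), (7, 7)]

Answer: OOOOOOOO
OOOOOOOO
OOOOOOOO
OOOOOOOO
OOOOOOOO
OOOOOOOO
OOOOOOOO
OOOOOOOO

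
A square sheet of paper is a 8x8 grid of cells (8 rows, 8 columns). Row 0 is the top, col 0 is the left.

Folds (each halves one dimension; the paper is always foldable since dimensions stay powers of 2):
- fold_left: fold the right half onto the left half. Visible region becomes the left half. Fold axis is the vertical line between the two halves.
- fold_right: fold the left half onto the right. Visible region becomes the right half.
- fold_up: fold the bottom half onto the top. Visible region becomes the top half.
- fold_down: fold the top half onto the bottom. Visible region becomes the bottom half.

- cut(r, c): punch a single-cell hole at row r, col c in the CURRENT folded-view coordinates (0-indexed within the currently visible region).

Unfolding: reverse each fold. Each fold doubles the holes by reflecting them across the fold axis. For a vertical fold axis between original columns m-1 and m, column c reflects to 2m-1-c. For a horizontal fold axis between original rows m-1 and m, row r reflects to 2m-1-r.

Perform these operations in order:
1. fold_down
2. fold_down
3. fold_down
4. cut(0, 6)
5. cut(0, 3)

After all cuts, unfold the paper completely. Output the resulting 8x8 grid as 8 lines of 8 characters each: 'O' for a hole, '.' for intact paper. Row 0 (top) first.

Answer: ...O..O.
...O..O.
...O..O.
...O..O.
...O..O.
...O..O.
...O..O.
...O..O.

Derivation:
Op 1 fold_down: fold axis h@4; visible region now rows[4,8) x cols[0,8) = 4x8
Op 2 fold_down: fold axis h@6; visible region now rows[6,8) x cols[0,8) = 2x8
Op 3 fold_down: fold axis h@7; visible region now rows[7,8) x cols[0,8) = 1x8
Op 4 cut(0, 6): punch at orig (7,6); cuts so far [(7, 6)]; region rows[7,8) x cols[0,8) = 1x8
Op 5 cut(0, 3): punch at orig (7,3); cuts so far [(7, 3), (7, 6)]; region rows[7,8) x cols[0,8) = 1x8
Unfold 1 (reflect across h@7): 4 holes -> [(6, 3), (6, 6), (7, 3), (7, 6)]
Unfold 2 (reflect across h@6): 8 holes -> [(4, 3), (4, 6), (5, 3), (5, 6), (6, 3), (6, 6), (7, 3), (7, 6)]
Unfold 3 (reflect across h@4): 16 holes -> [(0, 3), (0, 6), (1, 3), (1, 6), (2, 3), (2, 6), (3, 3), (3, 6), (4, 3), (4, 6), (5, 3), (5, 6), (6, 3), (6, 6), (7, 3), (7, 6)]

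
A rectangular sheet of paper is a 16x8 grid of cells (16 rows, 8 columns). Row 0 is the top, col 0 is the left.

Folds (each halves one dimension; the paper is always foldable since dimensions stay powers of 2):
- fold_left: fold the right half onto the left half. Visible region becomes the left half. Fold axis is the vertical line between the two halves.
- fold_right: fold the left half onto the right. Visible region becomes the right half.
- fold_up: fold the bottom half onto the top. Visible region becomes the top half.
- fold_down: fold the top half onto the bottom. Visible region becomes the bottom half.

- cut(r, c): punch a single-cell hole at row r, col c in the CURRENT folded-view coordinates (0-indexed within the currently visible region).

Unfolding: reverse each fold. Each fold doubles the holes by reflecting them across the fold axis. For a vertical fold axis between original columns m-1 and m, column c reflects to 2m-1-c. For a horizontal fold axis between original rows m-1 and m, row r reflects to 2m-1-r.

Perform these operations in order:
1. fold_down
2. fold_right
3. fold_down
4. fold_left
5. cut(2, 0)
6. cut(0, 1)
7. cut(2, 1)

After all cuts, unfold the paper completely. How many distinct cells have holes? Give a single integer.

Answer: 48

Derivation:
Op 1 fold_down: fold axis h@8; visible region now rows[8,16) x cols[0,8) = 8x8
Op 2 fold_right: fold axis v@4; visible region now rows[8,16) x cols[4,8) = 8x4
Op 3 fold_down: fold axis h@12; visible region now rows[12,16) x cols[4,8) = 4x4
Op 4 fold_left: fold axis v@6; visible region now rows[12,16) x cols[4,6) = 4x2
Op 5 cut(2, 0): punch at orig (14,4); cuts so far [(14, 4)]; region rows[12,16) x cols[4,6) = 4x2
Op 6 cut(0, 1): punch at orig (12,5); cuts so far [(12, 5), (14, 4)]; region rows[12,16) x cols[4,6) = 4x2
Op 7 cut(2, 1): punch at orig (14,5); cuts so far [(12, 5), (14, 4), (14, 5)]; region rows[12,16) x cols[4,6) = 4x2
Unfold 1 (reflect across v@6): 6 holes -> [(12, 5), (12, 6), (14, 4), (14, 5), (14, 6), (14, 7)]
Unfold 2 (reflect across h@12): 12 holes -> [(9, 4), (9, 5), (9, 6), (9, 7), (11, 5), (11, 6), (12, 5), (12, 6), (14, 4), (14, 5), (14, 6), (14, 7)]
Unfold 3 (reflect across v@4): 24 holes -> [(9, 0), (9, 1), (9, 2), (9, 3), (9, 4), (9, 5), (9, 6), (9, 7), (11, 1), (11, 2), (11, 5), (11, 6), (12, 1), (12, 2), (12, 5), (12, 6), (14, 0), (14, 1), (14, 2), (14, 3), (14, 4), (14, 5), (14, 6), (14, 7)]
Unfold 4 (reflect across h@8): 48 holes -> [(1, 0), (1, 1), (1, 2), (1, 3), (1, 4), (1, 5), (1, 6), (1, 7), (3, 1), (3, 2), (3, 5), (3, 6), (4, 1), (4, 2), (4, 5), (4, 6), (6, 0), (6, 1), (6, 2), (6, 3), (6, 4), (6, 5), (6, 6), (6, 7), (9, 0), (9, 1), (9, 2), (9, 3), (9, 4), (9, 5), (9, 6), (9, 7), (11, 1), (11, 2), (11, 5), (11, 6), (12, 1), (12, 2), (12, 5), (12, 6), (14, 0), (14, 1), (14, 2), (14, 3), (14, 4), (14, 5), (14, 6), (14, 7)]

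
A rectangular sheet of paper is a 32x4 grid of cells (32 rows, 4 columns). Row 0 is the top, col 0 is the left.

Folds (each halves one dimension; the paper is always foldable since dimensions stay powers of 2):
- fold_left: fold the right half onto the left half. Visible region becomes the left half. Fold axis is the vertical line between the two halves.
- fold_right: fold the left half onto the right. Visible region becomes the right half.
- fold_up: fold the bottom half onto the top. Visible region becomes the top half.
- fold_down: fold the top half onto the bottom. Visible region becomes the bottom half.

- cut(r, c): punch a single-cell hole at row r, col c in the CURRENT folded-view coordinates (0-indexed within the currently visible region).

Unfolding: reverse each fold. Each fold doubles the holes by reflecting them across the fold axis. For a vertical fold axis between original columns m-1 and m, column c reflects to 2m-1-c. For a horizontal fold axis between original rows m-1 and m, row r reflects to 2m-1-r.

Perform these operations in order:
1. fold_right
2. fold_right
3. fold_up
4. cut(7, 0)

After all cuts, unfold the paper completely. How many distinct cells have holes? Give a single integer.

Answer: 8

Derivation:
Op 1 fold_right: fold axis v@2; visible region now rows[0,32) x cols[2,4) = 32x2
Op 2 fold_right: fold axis v@3; visible region now rows[0,32) x cols[3,4) = 32x1
Op 3 fold_up: fold axis h@16; visible region now rows[0,16) x cols[3,4) = 16x1
Op 4 cut(7, 0): punch at orig (7,3); cuts so far [(7, 3)]; region rows[0,16) x cols[3,4) = 16x1
Unfold 1 (reflect across h@16): 2 holes -> [(7, 3), (24, 3)]
Unfold 2 (reflect across v@3): 4 holes -> [(7, 2), (7, 3), (24, 2), (24, 3)]
Unfold 3 (reflect across v@2): 8 holes -> [(7, 0), (7, 1), (7, 2), (7, 3), (24, 0), (24, 1), (24, 2), (24, 3)]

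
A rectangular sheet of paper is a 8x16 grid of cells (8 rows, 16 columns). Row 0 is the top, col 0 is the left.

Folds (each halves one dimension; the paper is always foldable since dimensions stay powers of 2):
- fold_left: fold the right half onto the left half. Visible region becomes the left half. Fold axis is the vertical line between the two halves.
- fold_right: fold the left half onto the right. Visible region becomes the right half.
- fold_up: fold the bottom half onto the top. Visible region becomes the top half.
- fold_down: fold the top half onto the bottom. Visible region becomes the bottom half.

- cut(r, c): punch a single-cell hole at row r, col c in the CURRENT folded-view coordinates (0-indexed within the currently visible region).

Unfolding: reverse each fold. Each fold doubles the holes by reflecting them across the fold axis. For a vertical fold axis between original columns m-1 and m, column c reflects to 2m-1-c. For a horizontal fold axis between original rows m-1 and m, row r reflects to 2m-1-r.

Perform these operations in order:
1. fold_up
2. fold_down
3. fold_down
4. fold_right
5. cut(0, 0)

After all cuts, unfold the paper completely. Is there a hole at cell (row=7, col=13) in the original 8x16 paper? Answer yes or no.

Answer: no

Derivation:
Op 1 fold_up: fold axis h@4; visible region now rows[0,4) x cols[0,16) = 4x16
Op 2 fold_down: fold axis h@2; visible region now rows[2,4) x cols[0,16) = 2x16
Op 3 fold_down: fold axis h@3; visible region now rows[3,4) x cols[0,16) = 1x16
Op 4 fold_right: fold axis v@8; visible region now rows[3,4) x cols[8,16) = 1x8
Op 5 cut(0, 0): punch at orig (3,8); cuts so far [(3, 8)]; region rows[3,4) x cols[8,16) = 1x8
Unfold 1 (reflect across v@8): 2 holes -> [(3, 7), (3, 8)]
Unfold 2 (reflect across h@3): 4 holes -> [(2, 7), (2, 8), (3, 7), (3, 8)]
Unfold 3 (reflect across h@2): 8 holes -> [(0, 7), (0, 8), (1, 7), (1, 8), (2, 7), (2, 8), (3, 7), (3, 8)]
Unfold 4 (reflect across h@4): 16 holes -> [(0, 7), (0, 8), (1, 7), (1, 8), (2, 7), (2, 8), (3, 7), (3, 8), (4, 7), (4, 8), (5, 7), (5, 8), (6, 7), (6, 8), (7, 7), (7, 8)]
Holes: [(0, 7), (0, 8), (1, 7), (1, 8), (2, 7), (2, 8), (3, 7), (3, 8), (4, 7), (4, 8), (5, 7), (5, 8), (6, 7), (6, 8), (7, 7), (7, 8)]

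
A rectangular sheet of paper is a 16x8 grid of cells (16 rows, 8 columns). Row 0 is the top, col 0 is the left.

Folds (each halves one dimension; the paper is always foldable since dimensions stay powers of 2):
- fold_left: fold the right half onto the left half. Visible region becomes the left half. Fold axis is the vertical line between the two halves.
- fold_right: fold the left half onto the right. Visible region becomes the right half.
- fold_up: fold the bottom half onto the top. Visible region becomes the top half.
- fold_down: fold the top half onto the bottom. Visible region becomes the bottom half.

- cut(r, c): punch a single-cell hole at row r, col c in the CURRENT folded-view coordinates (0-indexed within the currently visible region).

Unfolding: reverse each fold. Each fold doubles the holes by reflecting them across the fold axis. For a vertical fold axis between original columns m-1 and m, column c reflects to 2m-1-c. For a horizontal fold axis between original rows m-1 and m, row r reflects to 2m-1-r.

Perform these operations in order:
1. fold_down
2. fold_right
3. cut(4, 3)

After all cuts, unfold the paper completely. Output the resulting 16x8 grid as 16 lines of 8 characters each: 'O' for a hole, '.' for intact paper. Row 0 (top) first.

Op 1 fold_down: fold axis h@8; visible region now rows[8,16) x cols[0,8) = 8x8
Op 2 fold_right: fold axis v@4; visible region now rows[8,16) x cols[4,8) = 8x4
Op 3 cut(4, 3): punch at orig (12,7); cuts so far [(12, 7)]; region rows[8,16) x cols[4,8) = 8x4
Unfold 1 (reflect across v@4): 2 holes -> [(12, 0), (12, 7)]
Unfold 2 (reflect across h@8): 4 holes -> [(3, 0), (3, 7), (12, 0), (12, 7)]

Answer: ........
........
........
O......O
........
........
........
........
........
........
........
........
O......O
........
........
........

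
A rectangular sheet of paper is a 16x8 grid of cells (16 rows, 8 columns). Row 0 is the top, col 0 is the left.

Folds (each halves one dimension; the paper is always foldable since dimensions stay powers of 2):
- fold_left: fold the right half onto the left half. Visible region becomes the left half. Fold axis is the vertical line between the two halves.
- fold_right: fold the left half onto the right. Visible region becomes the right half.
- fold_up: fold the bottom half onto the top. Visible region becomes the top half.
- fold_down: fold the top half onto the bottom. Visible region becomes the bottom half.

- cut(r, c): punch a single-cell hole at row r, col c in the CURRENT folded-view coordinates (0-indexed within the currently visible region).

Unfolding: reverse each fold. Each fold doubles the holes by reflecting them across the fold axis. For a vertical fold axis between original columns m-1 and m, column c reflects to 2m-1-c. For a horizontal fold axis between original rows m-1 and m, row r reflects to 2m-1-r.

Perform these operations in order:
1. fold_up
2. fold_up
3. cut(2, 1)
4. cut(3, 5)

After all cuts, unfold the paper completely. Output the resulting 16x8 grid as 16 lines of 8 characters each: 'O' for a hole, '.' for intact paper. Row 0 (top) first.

Answer: ........
........
.O......
.....O..
.....O..
.O......
........
........
........
........
.O......
.....O..
.....O..
.O......
........
........

Derivation:
Op 1 fold_up: fold axis h@8; visible region now rows[0,8) x cols[0,8) = 8x8
Op 2 fold_up: fold axis h@4; visible region now rows[0,4) x cols[0,8) = 4x8
Op 3 cut(2, 1): punch at orig (2,1); cuts so far [(2, 1)]; region rows[0,4) x cols[0,8) = 4x8
Op 4 cut(3, 5): punch at orig (3,5); cuts so far [(2, 1), (3, 5)]; region rows[0,4) x cols[0,8) = 4x8
Unfold 1 (reflect across h@4): 4 holes -> [(2, 1), (3, 5), (4, 5), (5, 1)]
Unfold 2 (reflect across h@8): 8 holes -> [(2, 1), (3, 5), (4, 5), (5, 1), (10, 1), (11, 5), (12, 5), (13, 1)]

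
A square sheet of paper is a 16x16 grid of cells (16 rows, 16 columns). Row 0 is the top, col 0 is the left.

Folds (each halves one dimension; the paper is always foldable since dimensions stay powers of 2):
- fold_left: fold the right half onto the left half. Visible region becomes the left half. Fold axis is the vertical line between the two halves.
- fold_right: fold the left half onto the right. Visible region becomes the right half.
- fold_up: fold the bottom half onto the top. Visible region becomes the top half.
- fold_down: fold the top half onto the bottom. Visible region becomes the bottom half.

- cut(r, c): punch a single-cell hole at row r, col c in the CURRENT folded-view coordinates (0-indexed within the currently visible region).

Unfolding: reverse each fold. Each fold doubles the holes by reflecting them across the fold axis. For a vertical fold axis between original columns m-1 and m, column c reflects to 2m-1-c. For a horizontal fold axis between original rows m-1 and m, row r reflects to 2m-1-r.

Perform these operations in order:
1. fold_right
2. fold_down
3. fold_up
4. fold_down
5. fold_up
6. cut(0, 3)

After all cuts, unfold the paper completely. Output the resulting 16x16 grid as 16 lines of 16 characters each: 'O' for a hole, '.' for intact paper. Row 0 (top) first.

Op 1 fold_right: fold axis v@8; visible region now rows[0,16) x cols[8,16) = 16x8
Op 2 fold_down: fold axis h@8; visible region now rows[8,16) x cols[8,16) = 8x8
Op 3 fold_up: fold axis h@12; visible region now rows[8,12) x cols[8,16) = 4x8
Op 4 fold_down: fold axis h@10; visible region now rows[10,12) x cols[8,16) = 2x8
Op 5 fold_up: fold axis h@11; visible region now rows[10,11) x cols[8,16) = 1x8
Op 6 cut(0, 3): punch at orig (10,11); cuts so far [(10, 11)]; region rows[10,11) x cols[8,16) = 1x8
Unfold 1 (reflect across h@11): 2 holes -> [(10, 11), (11, 11)]
Unfold 2 (reflect across h@10): 4 holes -> [(8, 11), (9, 11), (10, 11), (11, 11)]
Unfold 3 (reflect across h@12): 8 holes -> [(8, 11), (9, 11), (10, 11), (11, 11), (12, 11), (13, 11), (14, 11), (15, 11)]
Unfold 4 (reflect across h@8): 16 holes -> [(0, 11), (1, 11), (2, 11), (3, 11), (4, 11), (5, 11), (6, 11), (7, 11), (8, 11), (9, 11), (10, 11), (11, 11), (12, 11), (13, 11), (14, 11), (15, 11)]
Unfold 5 (reflect across v@8): 32 holes -> [(0, 4), (0, 11), (1, 4), (1, 11), (2, 4), (2, 11), (3, 4), (3, 11), (4, 4), (4, 11), (5, 4), (5, 11), (6, 4), (6, 11), (7, 4), (7, 11), (8, 4), (8, 11), (9, 4), (9, 11), (10, 4), (10, 11), (11, 4), (11, 11), (12, 4), (12, 11), (13, 4), (13, 11), (14, 4), (14, 11), (15, 4), (15, 11)]

Answer: ....O......O....
....O......O....
....O......O....
....O......O....
....O......O....
....O......O....
....O......O....
....O......O....
....O......O....
....O......O....
....O......O....
....O......O....
....O......O....
....O......O....
....O......O....
....O......O....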